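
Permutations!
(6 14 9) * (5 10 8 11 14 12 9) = [0, 1, 2, 3, 4, 10, 12, 7, 11, 6, 8, 14, 9, 13, 5] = (5 10 8 11 14)(6 12 9)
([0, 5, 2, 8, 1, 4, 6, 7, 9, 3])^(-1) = (1 4 5)(3 9 8)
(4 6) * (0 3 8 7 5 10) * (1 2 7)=[3, 2, 7, 8, 6, 10, 4, 5, 1, 9, 0]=(0 3 8 1 2 7 5 10)(4 6)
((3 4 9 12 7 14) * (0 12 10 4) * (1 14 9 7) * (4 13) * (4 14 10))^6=((0 12 1 10 13 14 3)(4 7 9))^6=(0 3 14 13 10 1 12)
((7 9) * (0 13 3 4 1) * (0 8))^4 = ((0 13 3 4 1 8)(7 9))^4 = (0 1 3)(4 13 8)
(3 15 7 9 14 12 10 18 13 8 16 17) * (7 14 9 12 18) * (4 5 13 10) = (3 15 14 18 10 7 12 4 5 13 8 16 17) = [0, 1, 2, 15, 5, 13, 6, 12, 16, 9, 7, 11, 4, 8, 18, 14, 17, 3, 10]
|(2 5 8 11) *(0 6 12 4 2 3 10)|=10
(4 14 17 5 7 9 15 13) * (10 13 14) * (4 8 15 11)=(4 10 13 8 15 14 17 5 7 9 11)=[0, 1, 2, 3, 10, 7, 6, 9, 15, 11, 13, 4, 12, 8, 17, 14, 16, 5]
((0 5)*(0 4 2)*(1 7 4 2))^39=((0 5 2)(1 7 4))^39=(7)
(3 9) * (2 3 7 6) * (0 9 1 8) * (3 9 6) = (0 6 2 9 7 3 1 8) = [6, 8, 9, 1, 4, 5, 2, 3, 0, 7]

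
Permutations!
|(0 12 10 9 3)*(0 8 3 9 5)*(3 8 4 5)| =|(0 12 10 3 4 5)| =6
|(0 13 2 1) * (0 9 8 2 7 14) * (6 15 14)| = 12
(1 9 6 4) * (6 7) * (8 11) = (1 9 7 6 4)(8 11) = [0, 9, 2, 3, 1, 5, 4, 6, 11, 7, 10, 8]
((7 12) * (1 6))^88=(12)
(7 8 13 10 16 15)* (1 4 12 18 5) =(1 4 12 18 5)(7 8 13 10 16 15) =[0, 4, 2, 3, 12, 1, 6, 8, 13, 9, 16, 11, 18, 10, 14, 7, 15, 17, 5]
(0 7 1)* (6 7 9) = (0 9 6 7 1) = [9, 0, 2, 3, 4, 5, 7, 1, 8, 6]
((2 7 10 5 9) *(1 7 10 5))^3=(1 9)(2 7)(5 10)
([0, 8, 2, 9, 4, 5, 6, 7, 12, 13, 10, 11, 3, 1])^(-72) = (13)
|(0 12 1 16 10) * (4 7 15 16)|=8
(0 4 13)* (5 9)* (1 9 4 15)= (0 15 1 9 5 4 13)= [15, 9, 2, 3, 13, 4, 6, 7, 8, 5, 10, 11, 12, 0, 14, 1]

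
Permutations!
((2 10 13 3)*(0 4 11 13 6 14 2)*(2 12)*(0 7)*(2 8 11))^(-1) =(0 7 3 13 11 8 12 14 6 10 2 4)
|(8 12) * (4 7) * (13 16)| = 2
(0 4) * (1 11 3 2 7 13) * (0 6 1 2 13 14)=[4, 11, 7, 13, 6, 5, 1, 14, 8, 9, 10, 3, 12, 2, 0]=(0 4 6 1 11 3 13 2 7 14)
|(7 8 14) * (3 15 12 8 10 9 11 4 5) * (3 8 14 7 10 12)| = |(3 15)(4 5 8 7 12 14 10 9 11)| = 18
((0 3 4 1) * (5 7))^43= (0 1 4 3)(5 7)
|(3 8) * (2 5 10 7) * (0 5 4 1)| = |(0 5 10 7 2 4 1)(3 8)| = 14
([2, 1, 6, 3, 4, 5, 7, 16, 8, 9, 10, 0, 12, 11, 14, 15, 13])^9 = [6, 1, 7, 3, 4, 5, 16, 13, 8, 9, 10, 2, 12, 0, 14, 15, 11]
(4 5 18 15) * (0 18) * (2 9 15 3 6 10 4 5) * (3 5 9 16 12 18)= [3, 1, 16, 6, 2, 0, 10, 7, 8, 15, 4, 11, 18, 13, 14, 9, 12, 17, 5]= (0 3 6 10 4 2 16 12 18 5)(9 15)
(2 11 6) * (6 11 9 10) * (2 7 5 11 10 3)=[0, 1, 9, 2, 4, 11, 7, 5, 8, 3, 6, 10]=(2 9 3)(5 11 10 6 7)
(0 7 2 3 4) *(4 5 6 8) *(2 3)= (0 7 3 5 6 8 4)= [7, 1, 2, 5, 0, 6, 8, 3, 4]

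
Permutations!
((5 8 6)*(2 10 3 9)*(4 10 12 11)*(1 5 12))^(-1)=(1 2 9 3 10 4 11 12 6 8 5)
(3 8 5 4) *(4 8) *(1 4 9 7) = [0, 4, 2, 9, 3, 8, 6, 1, 5, 7] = (1 4 3 9 7)(5 8)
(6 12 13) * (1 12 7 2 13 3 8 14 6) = (1 12 3 8 14 6 7 2 13) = [0, 12, 13, 8, 4, 5, 7, 2, 14, 9, 10, 11, 3, 1, 6]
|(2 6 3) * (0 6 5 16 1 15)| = 8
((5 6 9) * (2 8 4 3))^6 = (9)(2 4)(3 8)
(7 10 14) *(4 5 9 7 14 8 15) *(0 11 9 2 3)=(0 11 9 7 10 8 15 4 5 2 3)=[11, 1, 3, 0, 5, 2, 6, 10, 15, 7, 8, 9, 12, 13, 14, 4]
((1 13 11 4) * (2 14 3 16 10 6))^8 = ((1 13 11 4)(2 14 3 16 10 6))^8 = (2 3 10)(6 14 16)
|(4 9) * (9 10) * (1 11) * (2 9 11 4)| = 4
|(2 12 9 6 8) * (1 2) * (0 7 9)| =8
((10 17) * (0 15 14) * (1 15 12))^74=((0 12 1 15 14)(10 17))^74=(17)(0 14 15 1 12)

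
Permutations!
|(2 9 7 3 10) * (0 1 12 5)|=20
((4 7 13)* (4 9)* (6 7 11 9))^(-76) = ((4 11 9)(6 7 13))^(-76) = (4 9 11)(6 13 7)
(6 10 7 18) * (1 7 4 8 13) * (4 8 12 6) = (1 7 18 4 12 6 10 8 13) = [0, 7, 2, 3, 12, 5, 10, 18, 13, 9, 8, 11, 6, 1, 14, 15, 16, 17, 4]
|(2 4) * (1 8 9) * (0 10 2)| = 12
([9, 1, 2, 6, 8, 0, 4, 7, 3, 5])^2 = [5, 1, 2, 4, 3, 9, 8, 7, 6, 0]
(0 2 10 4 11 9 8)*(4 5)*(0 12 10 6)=(0 2 6)(4 11 9 8 12 10 5)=[2, 1, 6, 3, 11, 4, 0, 7, 12, 8, 5, 9, 10]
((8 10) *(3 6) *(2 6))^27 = ((2 6 3)(8 10))^27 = (8 10)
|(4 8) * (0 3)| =|(0 3)(4 8)| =2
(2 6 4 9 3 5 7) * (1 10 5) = [0, 10, 6, 1, 9, 7, 4, 2, 8, 3, 5] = (1 10 5 7 2 6 4 9 3)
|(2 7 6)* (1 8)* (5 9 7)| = |(1 8)(2 5 9 7 6)| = 10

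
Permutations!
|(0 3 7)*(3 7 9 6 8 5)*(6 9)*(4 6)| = 10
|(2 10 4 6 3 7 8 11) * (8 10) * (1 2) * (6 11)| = 9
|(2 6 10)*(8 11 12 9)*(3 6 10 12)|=|(2 10)(3 6 12 9 8 11)|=6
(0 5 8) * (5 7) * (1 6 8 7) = (0 1 6 8)(5 7) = [1, 6, 2, 3, 4, 7, 8, 5, 0]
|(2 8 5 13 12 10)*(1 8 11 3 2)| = 6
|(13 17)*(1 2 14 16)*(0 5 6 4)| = 4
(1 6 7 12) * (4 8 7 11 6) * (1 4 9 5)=[0, 9, 2, 3, 8, 1, 11, 12, 7, 5, 10, 6, 4]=(1 9 5)(4 8 7 12)(6 11)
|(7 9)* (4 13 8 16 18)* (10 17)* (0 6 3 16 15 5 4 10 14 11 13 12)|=30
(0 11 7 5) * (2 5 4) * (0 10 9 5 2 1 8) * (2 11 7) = (0 7 4 1 8)(2 11)(5 10 9) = [7, 8, 11, 3, 1, 10, 6, 4, 0, 5, 9, 2]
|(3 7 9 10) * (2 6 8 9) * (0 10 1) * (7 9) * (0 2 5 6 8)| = |(0 10 3 9 1 2 8 7 5 6)| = 10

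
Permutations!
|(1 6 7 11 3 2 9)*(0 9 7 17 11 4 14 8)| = |(0 9 1 6 17 11 3 2 7 4 14 8)| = 12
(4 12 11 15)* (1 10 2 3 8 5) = (1 10 2 3 8 5)(4 12 11 15) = [0, 10, 3, 8, 12, 1, 6, 7, 5, 9, 2, 15, 11, 13, 14, 4]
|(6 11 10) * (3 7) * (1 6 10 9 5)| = |(1 6 11 9 5)(3 7)| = 10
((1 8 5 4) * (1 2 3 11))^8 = (1 8 5 4 2 3 11)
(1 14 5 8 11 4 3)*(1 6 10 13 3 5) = (1 14)(3 6 10 13)(4 5 8 11) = [0, 14, 2, 6, 5, 8, 10, 7, 11, 9, 13, 4, 12, 3, 1]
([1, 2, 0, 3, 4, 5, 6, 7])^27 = (7)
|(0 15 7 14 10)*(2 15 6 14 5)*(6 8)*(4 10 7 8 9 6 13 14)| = |(0 9 6 4 10)(2 15 8 13 14 7 5)| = 35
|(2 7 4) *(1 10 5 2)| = |(1 10 5 2 7 4)| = 6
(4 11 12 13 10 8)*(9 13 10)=(4 11 12 10 8)(9 13)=[0, 1, 2, 3, 11, 5, 6, 7, 4, 13, 8, 12, 10, 9]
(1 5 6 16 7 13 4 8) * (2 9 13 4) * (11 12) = (1 5 6 16 7 4 8)(2 9 13)(11 12) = [0, 5, 9, 3, 8, 6, 16, 4, 1, 13, 10, 12, 11, 2, 14, 15, 7]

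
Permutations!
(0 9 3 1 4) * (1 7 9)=(0 1 4)(3 7 9)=[1, 4, 2, 7, 0, 5, 6, 9, 8, 3]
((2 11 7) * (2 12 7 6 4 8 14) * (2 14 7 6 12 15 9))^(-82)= (2 9 15 7 8 4 6 12 11)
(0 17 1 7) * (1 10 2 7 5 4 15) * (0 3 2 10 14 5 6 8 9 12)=(0 17 14 5 4 15 1 6 8 9 12)(2 7 3)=[17, 6, 7, 2, 15, 4, 8, 3, 9, 12, 10, 11, 0, 13, 5, 1, 16, 14]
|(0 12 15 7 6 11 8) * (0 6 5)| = 15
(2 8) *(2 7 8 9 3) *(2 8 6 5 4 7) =[0, 1, 9, 8, 7, 4, 5, 6, 2, 3] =(2 9 3 8)(4 7 6 5)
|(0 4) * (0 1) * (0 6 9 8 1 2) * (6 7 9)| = 12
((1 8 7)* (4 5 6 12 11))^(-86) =((1 8 7)(4 5 6 12 11))^(-86) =(1 8 7)(4 11 12 6 5)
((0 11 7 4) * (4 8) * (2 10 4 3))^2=(0 7 3 10)(2 4 11 8)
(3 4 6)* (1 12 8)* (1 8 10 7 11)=(1 12 10 7 11)(3 4 6)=[0, 12, 2, 4, 6, 5, 3, 11, 8, 9, 7, 1, 10]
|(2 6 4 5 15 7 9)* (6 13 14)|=9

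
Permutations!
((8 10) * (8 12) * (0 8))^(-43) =(0 8 10 12)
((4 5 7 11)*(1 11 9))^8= ((1 11 4 5 7 9))^8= (1 4 7)(5 9 11)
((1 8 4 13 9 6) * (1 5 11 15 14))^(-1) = (1 14 15 11 5 6 9 13 4 8)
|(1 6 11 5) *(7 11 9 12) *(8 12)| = 8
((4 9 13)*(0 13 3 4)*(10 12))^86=((0 13)(3 4 9)(10 12))^86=(13)(3 9 4)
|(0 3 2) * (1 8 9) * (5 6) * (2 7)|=|(0 3 7 2)(1 8 9)(5 6)|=12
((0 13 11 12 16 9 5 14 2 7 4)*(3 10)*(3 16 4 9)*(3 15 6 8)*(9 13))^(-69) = ((0 9 5 14 2 7 13 11 12 4)(3 10 16 15 6 8))^(-69) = (0 9 5 14 2 7 13 11 12 4)(3 15)(6 10)(8 16)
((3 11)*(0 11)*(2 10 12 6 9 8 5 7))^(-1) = ((0 11 3)(2 10 12 6 9 8 5 7))^(-1) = (0 3 11)(2 7 5 8 9 6 12 10)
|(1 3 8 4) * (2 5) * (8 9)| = 10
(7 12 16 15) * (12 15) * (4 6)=[0, 1, 2, 3, 6, 5, 4, 15, 8, 9, 10, 11, 16, 13, 14, 7, 12]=(4 6)(7 15)(12 16)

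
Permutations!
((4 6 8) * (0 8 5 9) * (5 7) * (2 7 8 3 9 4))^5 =(0 9 3)(2 8 6 4 5 7)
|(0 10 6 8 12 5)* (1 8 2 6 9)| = 14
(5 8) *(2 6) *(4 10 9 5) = (2 6)(4 10 9 5 8) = [0, 1, 6, 3, 10, 8, 2, 7, 4, 5, 9]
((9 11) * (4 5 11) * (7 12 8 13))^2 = (4 11)(5 9)(7 8)(12 13)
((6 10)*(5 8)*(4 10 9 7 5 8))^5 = ((4 10 6 9 7 5))^5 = (4 5 7 9 6 10)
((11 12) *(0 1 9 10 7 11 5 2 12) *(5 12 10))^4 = ((12)(0 1 9 5 2 10 7 11))^4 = (12)(0 2)(1 10)(5 11)(7 9)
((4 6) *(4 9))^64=((4 6 9))^64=(4 6 9)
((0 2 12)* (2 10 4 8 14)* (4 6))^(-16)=((0 10 6 4 8 14 2 12))^(-16)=(14)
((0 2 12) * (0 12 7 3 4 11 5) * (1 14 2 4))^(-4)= (1 14 2 7 3)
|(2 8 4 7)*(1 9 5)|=12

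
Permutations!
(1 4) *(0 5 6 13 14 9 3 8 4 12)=[5, 12, 2, 8, 1, 6, 13, 7, 4, 3, 10, 11, 0, 14, 9]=(0 5 6 13 14 9 3 8 4 1 12)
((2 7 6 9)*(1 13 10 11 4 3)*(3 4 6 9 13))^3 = (1 3)(6 11 10 13)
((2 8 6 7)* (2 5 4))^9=((2 8 6 7 5 4))^9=(2 7)(4 6)(5 8)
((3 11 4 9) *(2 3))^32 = ((2 3 11 4 9))^32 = (2 11 9 3 4)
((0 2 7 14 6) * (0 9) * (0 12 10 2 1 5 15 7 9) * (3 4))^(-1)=(0 6 14 7 15 5 1)(2 10 12 9)(3 4)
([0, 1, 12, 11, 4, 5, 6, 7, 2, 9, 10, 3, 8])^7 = [0, 1, 12, 11, 4, 5, 6, 7, 2, 9, 10, 3, 8]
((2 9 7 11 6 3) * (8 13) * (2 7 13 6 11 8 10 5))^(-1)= ((2 9 13 10 5)(3 7 8 6))^(-1)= (2 5 10 13 9)(3 6 8 7)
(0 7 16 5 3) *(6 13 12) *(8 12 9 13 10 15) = (0 7 16 5 3)(6 10 15 8 12)(9 13) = [7, 1, 2, 0, 4, 3, 10, 16, 12, 13, 15, 11, 6, 9, 14, 8, 5]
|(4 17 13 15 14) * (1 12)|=|(1 12)(4 17 13 15 14)|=10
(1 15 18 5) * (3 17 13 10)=(1 15 18 5)(3 17 13 10)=[0, 15, 2, 17, 4, 1, 6, 7, 8, 9, 3, 11, 12, 10, 14, 18, 16, 13, 5]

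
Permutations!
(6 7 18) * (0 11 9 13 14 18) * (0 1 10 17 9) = (0 11)(1 10 17 9 13 14 18 6 7) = [11, 10, 2, 3, 4, 5, 7, 1, 8, 13, 17, 0, 12, 14, 18, 15, 16, 9, 6]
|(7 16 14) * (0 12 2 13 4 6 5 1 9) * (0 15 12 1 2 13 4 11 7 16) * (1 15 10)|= |(0 15 12 13 11 7)(1 9 10)(2 4 6 5)(14 16)|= 12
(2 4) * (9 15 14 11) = (2 4)(9 15 14 11) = [0, 1, 4, 3, 2, 5, 6, 7, 8, 15, 10, 9, 12, 13, 11, 14]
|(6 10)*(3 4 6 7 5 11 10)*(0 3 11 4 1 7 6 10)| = 9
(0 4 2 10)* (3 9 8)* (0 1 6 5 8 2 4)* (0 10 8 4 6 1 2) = (0 10 2 8 3 9)(4 6 5) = [10, 1, 8, 9, 6, 4, 5, 7, 3, 0, 2]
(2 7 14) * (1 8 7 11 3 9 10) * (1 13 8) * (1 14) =[0, 14, 11, 9, 4, 5, 6, 1, 7, 10, 13, 3, 12, 8, 2] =(1 14 2 11 3 9 10 13 8 7)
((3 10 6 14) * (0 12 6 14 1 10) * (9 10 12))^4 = ((0 9 10 14 3)(1 12 6))^4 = (0 3 14 10 9)(1 12 6)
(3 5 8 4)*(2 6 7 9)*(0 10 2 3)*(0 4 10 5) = (0 5 8 10 2 6 7 9 3) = [5, 1, 6, 0, 4, 8, 7, 9, 10, 3, 2]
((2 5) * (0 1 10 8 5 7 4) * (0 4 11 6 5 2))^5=(0 7 1 11 10 6 8 5 2)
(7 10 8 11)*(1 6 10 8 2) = (1 6 10 2)(7 8 11) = [0, 6, 1, 3, 4, 5, 10, 8, 11, 9, 2, 7]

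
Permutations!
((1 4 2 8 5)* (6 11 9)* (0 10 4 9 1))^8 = (11)(0 4 8)(2 5 10)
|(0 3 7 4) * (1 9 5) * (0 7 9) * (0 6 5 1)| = |(0 3 9 1 6 5)(4 7)| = 6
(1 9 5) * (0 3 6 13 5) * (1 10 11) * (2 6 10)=[3, 9, 6, 10, 4, 2, 13, 7, 8, 0, 11, 1, 12, 5]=(0 3 10 11 1 9)(2 6 13 5)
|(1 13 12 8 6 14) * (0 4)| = |(0 4)(1 13 12 8 6 14)| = 6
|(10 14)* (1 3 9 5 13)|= 10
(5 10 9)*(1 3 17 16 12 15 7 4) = [0, 3, 2, 17, 1, 10, 6, 4, 8, 5, 9, 11, 15, 13, 14, 7, 12, 16] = (1 3 17 16 12 15 7 4)(5 10 9)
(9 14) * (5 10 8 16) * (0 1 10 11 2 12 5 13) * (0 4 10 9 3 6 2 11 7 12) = (0 1 9 14 3 6 2)(4 10 8 16 13)(5 7 12) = [1, 9, 0, 6, 10, 7, 2, 12, 16, 14, 8, 11, 5, 4, 3, 15, 13]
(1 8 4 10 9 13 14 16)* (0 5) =(0 5)(1 8 4 10 9 13 14 16) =[5, 8, 2, 3, 10, 0, 6, 7, 4, 13, 9, 11, 12, 14, 16, 15, 1]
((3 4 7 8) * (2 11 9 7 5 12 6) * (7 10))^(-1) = (2 6 12 5 4 3 8 7 10 9 11)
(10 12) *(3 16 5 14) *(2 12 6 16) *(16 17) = (2 12 10 6 17 16 5 14 3) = [0, 1, 12, 2, 4, 14, 17, 7, 8, 9, 6, 11, 10, 13, 3, 15, 5, 16]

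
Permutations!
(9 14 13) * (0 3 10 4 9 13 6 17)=[3, 1, 2, 10, 9, 5, 17, 7, 8, 14, 4, 11, 12, 13, 6, 15, 16, 0]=(0 3 10 4 9 14 6 17)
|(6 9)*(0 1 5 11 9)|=6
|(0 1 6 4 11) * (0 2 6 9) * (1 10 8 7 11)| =10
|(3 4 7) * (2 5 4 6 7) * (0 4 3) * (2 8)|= |(0 4 8 2 5 3 6 7)|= 8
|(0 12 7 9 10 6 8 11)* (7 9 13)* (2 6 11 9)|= 8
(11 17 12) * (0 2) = (0 2)(11 17 12) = [2, 1, 0, 3, 4, 5, 6, 7, 8, 9, 10, 17, 11, 13, 14, 15, 16, 12]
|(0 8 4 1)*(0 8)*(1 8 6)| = |(1 6)(4 8)| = 2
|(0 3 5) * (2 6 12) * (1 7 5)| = 15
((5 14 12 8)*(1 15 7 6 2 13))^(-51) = (1 6)(2 15)(5 14 12 8)(7 13)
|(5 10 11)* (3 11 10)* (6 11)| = |(3 6 11 5)| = 4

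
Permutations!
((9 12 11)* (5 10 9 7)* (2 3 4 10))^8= ((2 3 4 10 9 12 11 7 5))^8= (2 5 7 11 12 9 10 4 3)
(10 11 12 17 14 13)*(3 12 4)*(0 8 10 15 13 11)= (0 8 10)(3 12 17 14 11 4)(13 15)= [8, 1, 2, 12, 3, 5, 6, 7, 10, 9, 0, 4, 17, 15, 11, 13, 16, 14]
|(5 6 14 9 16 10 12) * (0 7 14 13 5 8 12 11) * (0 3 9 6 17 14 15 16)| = |(0 7 15 16 10 11 3 9)(5 17 14 6 13)(8 12)| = 40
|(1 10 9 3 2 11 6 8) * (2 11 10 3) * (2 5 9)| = |(1 3 11 6 8)(2 10)(5 9)| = 10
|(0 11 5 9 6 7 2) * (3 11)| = 8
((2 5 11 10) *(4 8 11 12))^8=(2 5 12 4 8 11 10)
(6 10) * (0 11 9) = (0 11 9)(6 10) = [11, 1, 2, 3, 4, 5, 10, 7, 8, 0, 6, 9]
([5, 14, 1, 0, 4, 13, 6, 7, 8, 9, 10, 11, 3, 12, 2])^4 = (0 3 12 13 5)(1 14 2)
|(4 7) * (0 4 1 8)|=5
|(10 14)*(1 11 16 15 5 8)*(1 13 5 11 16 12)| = 30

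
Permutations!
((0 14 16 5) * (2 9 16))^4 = ((0 14 2 9 16 5))^4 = (0 16 2)(5 9 14)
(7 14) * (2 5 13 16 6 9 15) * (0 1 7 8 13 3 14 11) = (0 1 7 11)(2 5 3 14 8 13 16 6 9 15) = [1, 7, 5, 14, 4, 3, 9, 11, 13, 15, 10, 0, 12, 16, 8, 2, 6]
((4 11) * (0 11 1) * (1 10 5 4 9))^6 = ((0 11 9 1)(4 10 5))^6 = (0 9)(1 11)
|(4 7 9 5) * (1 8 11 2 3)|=20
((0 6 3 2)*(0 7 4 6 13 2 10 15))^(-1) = ((0 13 2 7 4 6 3 10 15))^(-1) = (0 15 10 3 6 4 7 2 13)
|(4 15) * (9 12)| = |(4 15)(9 12)| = 2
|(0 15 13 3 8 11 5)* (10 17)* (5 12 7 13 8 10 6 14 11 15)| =|(0 5)(3 10 17 6 14 11 12 7 13)(8 15)| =18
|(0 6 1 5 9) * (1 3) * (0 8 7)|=|(0 6 3 1 5 9 8 7)|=8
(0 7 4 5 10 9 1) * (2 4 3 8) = (0 7 3 8 2 4 5 10 9 1) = [7, 0, 4, 8, 5, 10, 6, 3, 2, 1, 9]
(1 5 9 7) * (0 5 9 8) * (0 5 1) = (0 1 9 7)(5 8) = [1, 9, 2, 3, 4, 8, 6, 0, 5, 7]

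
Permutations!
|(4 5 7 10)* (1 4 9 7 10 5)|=|(1 4)(5 10 9 7)|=4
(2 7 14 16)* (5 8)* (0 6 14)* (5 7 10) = [6, 1, 10, 3, 4, 8, 14, 0, 7, 9, 5, 11, 12, 13, 16, 15, 2] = (0 6 14 16 2 10 5 8 7)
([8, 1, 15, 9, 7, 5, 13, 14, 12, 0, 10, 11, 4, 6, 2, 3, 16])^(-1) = [9, 1, 14, 15, 12, 5, 13, 4, 0, 3, 10, 11, 8, 6, 7, 2, 16]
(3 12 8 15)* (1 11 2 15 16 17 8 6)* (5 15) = (1 11 2 5 15 3 12 6)(8 16 17) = [0, 11, 5, 12, 4, 15, 1, 7, 16, 9, 10, 2, 6, 13, 14, 3, 17, 8]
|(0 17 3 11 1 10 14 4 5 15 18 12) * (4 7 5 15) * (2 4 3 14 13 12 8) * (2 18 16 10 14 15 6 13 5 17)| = 30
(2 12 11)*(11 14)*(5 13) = (2 12 14 11)(5 13) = [0, 1, 12, 3, 4, 13, 6, 7, 8, 9, 10, 2, 14, 5, 11]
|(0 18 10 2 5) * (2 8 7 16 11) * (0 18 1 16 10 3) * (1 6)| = 9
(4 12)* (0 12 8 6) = (0 12 4 8 6) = [12, 1, 2, 3, 8, 5, 0, 7, 6, 9, 10, 11, 4]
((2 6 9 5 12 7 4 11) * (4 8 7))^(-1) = (2 11 4 12 5 9 6)(7 8)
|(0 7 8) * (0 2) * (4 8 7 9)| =|(0 9 4 8 2)| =5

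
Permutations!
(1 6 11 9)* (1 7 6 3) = (1 3)(6 11 9 7) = [0, 3, 2, 1, 4, 5, 11, 6, 8, 7, 10, 9]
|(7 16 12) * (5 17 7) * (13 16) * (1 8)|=6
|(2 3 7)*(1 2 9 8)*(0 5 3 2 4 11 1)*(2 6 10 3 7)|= 60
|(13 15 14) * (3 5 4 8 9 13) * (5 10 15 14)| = 9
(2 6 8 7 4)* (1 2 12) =(1 2 6 8 7 4 12) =[0, 2, 6, 3, 12, 5, 8, 4, 7, 9, 10, 11, 1]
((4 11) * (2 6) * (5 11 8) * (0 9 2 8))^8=(11)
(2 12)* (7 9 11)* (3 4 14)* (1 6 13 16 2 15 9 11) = (1 6 13 16 2 12 15 9)(3 4 14)(7 11) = [0, 6, 12, 4, 14, 5, 13, 11, 8, 1, 10, 7, 15, 16, 3, 9, 2]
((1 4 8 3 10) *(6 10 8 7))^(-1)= (1 10 6 7 4)(3 8)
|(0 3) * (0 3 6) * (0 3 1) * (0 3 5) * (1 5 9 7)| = 7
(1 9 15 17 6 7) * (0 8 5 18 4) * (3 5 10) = [8, 9, 2, 5, 0, 18, 7, 1, 10, 15, 3, 11, 12, 13, 14, 17, 16, 6, 4] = (0 8 10 3 5 18 4)(1 9 15 17 6 7)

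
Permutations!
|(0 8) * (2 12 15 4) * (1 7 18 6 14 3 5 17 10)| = |(0 8)(1 7 18 6 14 3 5 17 10)(2 12 15 4)| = 36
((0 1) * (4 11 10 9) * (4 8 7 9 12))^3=((0 1)(4 11 10 12)(7 9 8))^3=(0 1)(4 12 10 11)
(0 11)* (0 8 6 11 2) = (0 2)(6 11 8) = [2, 1, 0, 3, 4, 5, 11, 7, 6, 9, 10, 8]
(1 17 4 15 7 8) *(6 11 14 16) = (1 17 4 15 7 8)(6 11 14 16) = [0, 17, 2, 3, 15, 5, 11, 8, 1, 9, 10, 14, 12, 13, 16, 7, 6, 4]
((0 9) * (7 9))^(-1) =((0 7 9))^(-1) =(0 9 7)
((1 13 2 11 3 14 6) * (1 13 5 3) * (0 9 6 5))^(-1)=((0 9 6 13 2 11 1)(3 14 5))^(-1)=(0 1 11 2 13 6 9)(3 5 14)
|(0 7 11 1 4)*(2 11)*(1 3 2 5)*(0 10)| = |(0 7 5 1 4 10)(2 11 3)| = 6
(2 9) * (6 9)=(2 6 9)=[0, 1, 6, 3, 4, 5, 9, 7, 8, 2]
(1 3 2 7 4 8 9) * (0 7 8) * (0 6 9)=(0 7 4 6 9 1 3 2 8)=[7, 3, 8, 2, 6, 5, 9, 4, 0, 1]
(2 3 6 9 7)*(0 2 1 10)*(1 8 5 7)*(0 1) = [2, 10, 3, 6, 4, 7, 9, 8, 5, 0, 1] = (0 2 3 6 9)(1 10)(5 7 8)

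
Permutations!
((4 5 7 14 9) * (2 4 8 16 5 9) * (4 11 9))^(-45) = ((2 11 9 8 16 5 7 14))^(-45) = (2 8 7 11 16 14 9 5)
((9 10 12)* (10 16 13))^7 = ((9 16 13 10 12))^7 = (9 13 12 16 10)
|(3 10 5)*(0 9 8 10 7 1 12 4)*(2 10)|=11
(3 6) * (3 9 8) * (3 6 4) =(3 4)(6 9 8) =[0, 1, 2, 4, 3, 5, 9, 7, 6, 8]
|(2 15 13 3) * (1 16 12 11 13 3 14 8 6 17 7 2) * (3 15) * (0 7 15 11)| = 7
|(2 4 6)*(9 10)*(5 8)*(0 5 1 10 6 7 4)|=|(0 5 8 1 10 9 6 2)(4 7)|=8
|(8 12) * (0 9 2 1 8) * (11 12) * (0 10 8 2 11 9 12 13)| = |(0 12 10 8 9 11 13)(1 2)| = 14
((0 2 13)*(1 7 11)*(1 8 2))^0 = (13)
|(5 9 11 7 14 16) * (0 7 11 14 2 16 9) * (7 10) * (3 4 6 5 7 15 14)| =9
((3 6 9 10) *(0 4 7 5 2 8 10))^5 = (0 8)(2 9)(3 7)(4 10)(5 6)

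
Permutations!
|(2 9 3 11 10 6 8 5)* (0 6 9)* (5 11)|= 9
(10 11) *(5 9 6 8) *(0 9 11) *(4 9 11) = (0 11 10)(4 9 6 8 5) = [11, 1, 2, 3, 9, 4, 8, 7, 5, 6, 0, 10]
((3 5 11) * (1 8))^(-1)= (1 8)(3 11 5)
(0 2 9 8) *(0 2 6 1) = (0 6 1)(2 9 8) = [6, 0, 9, 3, 4, 5, 1, 7, 2, 8]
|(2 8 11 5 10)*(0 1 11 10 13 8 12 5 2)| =9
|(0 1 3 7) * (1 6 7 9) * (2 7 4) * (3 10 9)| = |(0 6 4 2 7)(1 10 9)| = 15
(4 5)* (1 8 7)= (1 8 7)(4 5)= [0, 8, 2, 3, 5, 4, 6, 1, 7]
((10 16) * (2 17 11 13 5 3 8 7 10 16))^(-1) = ((2 17 11 13 5 3 8 7 10))^(-1) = (2 10 7 8 3 5 13 11 17)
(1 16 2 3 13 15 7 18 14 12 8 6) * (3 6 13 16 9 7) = [0, 9, 6, 16, 4, 5, 1, 18, 13, 7, 10, 11, 8, 15, 12, 3, 2, 17, 14] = (1 9 7 18 14 12 8 13 15 3 16 2 6)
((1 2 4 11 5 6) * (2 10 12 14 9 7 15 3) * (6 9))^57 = ((1 10 12 14 6)(2 4 11 5 9 7 15 3))^57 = (1 12 6 10 14)(2 4 11 5 9 7 15 3)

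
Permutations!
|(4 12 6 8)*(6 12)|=|(12)(4 6 8)|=3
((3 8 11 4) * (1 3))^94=(1 4 11 8 3)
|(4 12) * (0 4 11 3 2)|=|(0 4 12 11 3 2)|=6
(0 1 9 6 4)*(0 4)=(0 1 9 6)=[1, 9, 2, 3, 4, 5, 0, 7, 8, 6]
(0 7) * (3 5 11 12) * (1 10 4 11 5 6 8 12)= (0 7)(1 10 4 11)(3 6 8 12)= [7, 10, 2, 6, 11, 5, 8, 0, 12, 9, 4, 1, 3]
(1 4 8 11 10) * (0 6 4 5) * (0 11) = (0 6 4 8)(1 5 11 10) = [6, 5, 2, 3, 8, 11, 4, 7, 0, 9, 1, 10]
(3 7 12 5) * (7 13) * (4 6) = (3 13 7 12 5)(4 6) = [0, 1, 2, 13, 6, 3, 4, 12, 8, 9, 10, 11, 5, 7]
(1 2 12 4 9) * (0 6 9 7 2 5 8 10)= (0 6 9 1 5 8 10)(2 12 4 7)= [6, 5, 12, 3, 7, 8, 9, 2, 10, 1, 0, 11, 4]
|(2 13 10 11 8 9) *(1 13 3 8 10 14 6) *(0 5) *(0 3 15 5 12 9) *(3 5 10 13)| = |(0 12 9 2 15 10 11 13 14 6 1 3 8)| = 13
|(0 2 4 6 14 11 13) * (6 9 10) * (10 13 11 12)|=20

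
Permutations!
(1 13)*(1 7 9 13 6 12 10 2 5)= (1 6 12 10 2 5)(7 9 13)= [0, 6, 5, 3, 4, 1, 12, 9, 8, 13, 2, 11, 10, 7]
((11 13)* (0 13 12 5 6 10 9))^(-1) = (0 9 10 6 5 12 11 13) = ((0 13 11 12 5 6 10 9))^(-1)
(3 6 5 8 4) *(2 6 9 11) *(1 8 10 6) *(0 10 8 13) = (0 10 6 5 8 4 3 9 11 2 1 13) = [10, 13, 1, 9, 3, 8, 5, 7, 4, 11, 6, 2, 12, 0]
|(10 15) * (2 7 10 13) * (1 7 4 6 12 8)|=|(1 7 10 15 13 2 4 6 12 8)|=10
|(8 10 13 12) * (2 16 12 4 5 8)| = 15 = |(2 16 12)(4 5 8 10 13)|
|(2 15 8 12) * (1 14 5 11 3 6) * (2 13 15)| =12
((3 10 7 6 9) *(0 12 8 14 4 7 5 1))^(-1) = (0 1 5 10 3 9 6 7 4 14 8 12) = ((0 12 8 14 4 7 6 9 3 10 5 1))^(-1)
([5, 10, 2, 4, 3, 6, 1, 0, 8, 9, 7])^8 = [6, 7, 2, 3, 4, 1, 10, 5, 8, 9, 0]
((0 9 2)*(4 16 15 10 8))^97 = ((0 9 2)(4 16 15 10 8))^97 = (0 9 2)(4 15 8 16 10)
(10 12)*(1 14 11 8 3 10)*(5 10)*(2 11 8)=[0, 14, 11, 5, 4, 10, 6, 7, 3, 9, 12, 2, 1, 13, 8]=(1 14 8 3 5 10 12)(2 11)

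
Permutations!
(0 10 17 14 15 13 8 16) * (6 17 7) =(0 10 7 6 17 14 15 13 8 16) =[10, 1, 2, 3, 4, 5, 17, 6, 16, 9, 7, 11, 12, 8, 15, 13, 0, 14]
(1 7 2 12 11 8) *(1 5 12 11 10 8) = (1 7 2 11)(5 12 10 8) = [0, 7, 11, 3, 4, 12, 6, 2, 5, 9, 8, 1, 10]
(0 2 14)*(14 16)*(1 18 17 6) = (0 2 16 14)(1 18 17 6) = [2, 18, 16, 3, 4, 5, 1, 7, 8, 9, 10, 11, 12, 13, 0, 15, 14, 6, 17]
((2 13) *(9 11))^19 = ((2 13)(9 11))^19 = (2 13)(9 11)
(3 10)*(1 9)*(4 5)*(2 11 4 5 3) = [0, 9, 11, 10, 3, 5, 6, 7, 8, 1, 2, 4] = (1 9)(2 11 4 3 10)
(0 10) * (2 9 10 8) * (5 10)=(0 8 2 9 5 10)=[8, 1, 9, 3, 4, 10, 6, 7, 2, 5, 0]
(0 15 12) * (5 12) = [15, 1, 2, 3, 4, 12, 6, 7, 8, 9, 10, 11, 0, 13, 14, 5] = (0 15 5 12)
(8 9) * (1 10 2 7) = (1 10 2 7)(8 9) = [0, 10, 7, 3, 4, 5, 6, 1, 9, 8, 2]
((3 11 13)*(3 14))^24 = (14)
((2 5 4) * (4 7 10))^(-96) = (2 4 10 7 5)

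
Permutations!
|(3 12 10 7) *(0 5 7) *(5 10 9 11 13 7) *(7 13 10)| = |(13)(0 7 3 12 9 11 10)| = 7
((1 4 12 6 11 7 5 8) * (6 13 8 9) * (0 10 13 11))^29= ((0 10 13 8 1 4 12 11 7 5 9 6))^29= (0 4 9 8 7 10 12 6 1 5 13 11)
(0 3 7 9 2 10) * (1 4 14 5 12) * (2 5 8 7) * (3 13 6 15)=(0 13 6 15 3 2 10)(1 4 14 8 7 9 5 12)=[13, 4, 10, 2, 14, 12, 15, 9, 7, 5, 0, 11, 1, 6, 8, 3]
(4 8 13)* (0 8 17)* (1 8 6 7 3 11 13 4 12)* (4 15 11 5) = (0 6 7 3 5 4 17)(1 8 15 11 13 12) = [6, 8, 2, 5, 17, 4, 7, 3, 15, 9, 10, 13, 1, 12, 14, 11, 16, 0]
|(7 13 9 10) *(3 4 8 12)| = 4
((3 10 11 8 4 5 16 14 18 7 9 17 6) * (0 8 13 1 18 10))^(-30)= ((0 8 4 5 16 14 10 11 13 1 18 7 9 17 6 3))^(-30)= (0 4 16 10 13 18 9 6)(1 7 17 3 8 5 14 11)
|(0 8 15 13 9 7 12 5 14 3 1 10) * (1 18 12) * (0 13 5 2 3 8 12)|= |(0 12 2 3 18)(1 10 13 9 7)(5 14 8 15)|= 20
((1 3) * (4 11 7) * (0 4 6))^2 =(0 11 6 4 7)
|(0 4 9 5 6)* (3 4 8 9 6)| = |(0 8 9 5 3 4 6)| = 7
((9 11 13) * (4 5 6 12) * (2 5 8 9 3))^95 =(2 8)(3 4)(5 9)(6 11)(12 13)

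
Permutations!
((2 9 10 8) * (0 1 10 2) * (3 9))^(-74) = (0 10)(1 8)(2 3 9)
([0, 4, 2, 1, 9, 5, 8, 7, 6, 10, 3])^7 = (1 9 3 4 10)(6 8)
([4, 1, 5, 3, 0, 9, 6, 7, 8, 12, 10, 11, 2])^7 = [4, 1, 12, 3, 0, 2, 6, 7, 8, 5, 10, 11, 9]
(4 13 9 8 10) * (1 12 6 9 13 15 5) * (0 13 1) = (0 13 1 12 6 9 8 10 4 15 5) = [13, 12, 2, 3, 15, 0, 9, 7, 10, 8, 4, 11, 6, 1, 14, 5]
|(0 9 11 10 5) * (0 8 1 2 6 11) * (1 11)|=|(0 9)(1 2 6)(5 8 11 10)|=12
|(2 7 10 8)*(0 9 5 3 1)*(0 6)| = |(0 9 5 3 1 6)(2 7 10 8)| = 12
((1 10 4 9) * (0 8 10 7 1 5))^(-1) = (0 5 9 4 10 8)(1 7)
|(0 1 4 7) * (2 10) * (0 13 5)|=6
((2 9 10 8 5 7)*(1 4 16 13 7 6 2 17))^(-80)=((1 4 16 13 7 17)(2 9 10 8 5 6))^(-80)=(1 7 16)(2 5 10)(4 17 13)(6 8 9)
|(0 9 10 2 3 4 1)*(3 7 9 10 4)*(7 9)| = 6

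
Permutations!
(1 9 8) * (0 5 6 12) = (0 5 6 12)(1 9 8) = [5, 9, 2, 3, 4, 6, 12, 7, 1, 8, 10, 11, 0]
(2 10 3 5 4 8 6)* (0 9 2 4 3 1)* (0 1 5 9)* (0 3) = (0 3 9 2 10 5)(4 8 6) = [3, 1, 10, 9, 8, 0, 4, 7, 6, 2, 5]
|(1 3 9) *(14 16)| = 6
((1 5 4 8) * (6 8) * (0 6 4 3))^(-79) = (0 3 5 1 8 6)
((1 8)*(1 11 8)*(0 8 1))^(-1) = ((0 8 11 1))^(-1) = (0 1 11 8)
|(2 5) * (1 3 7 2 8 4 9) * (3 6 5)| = |(1 6 5 8 4 9)(2 3 7)| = 6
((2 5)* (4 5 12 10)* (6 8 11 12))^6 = (2 4 12 8)(5 10 11 6) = ((2 6 8 11 12 10 4 5))^6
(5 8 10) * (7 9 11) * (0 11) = (0 11 7 9)(5 8 10) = [11, 1, 2, 3, 4, 8, 6, 9, 10, 0, 5, 7]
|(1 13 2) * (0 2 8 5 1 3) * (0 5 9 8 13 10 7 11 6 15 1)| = 12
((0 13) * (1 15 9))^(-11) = ((0 13)(1 15 9))^(-11) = (0 13)(1 15 9)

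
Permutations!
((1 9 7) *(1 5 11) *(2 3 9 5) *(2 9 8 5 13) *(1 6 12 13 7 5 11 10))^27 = ((1 7 9 5 10)(2 3 8 11 6 12 13))^27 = (1 9 10 7 5)(2 13 12 6 11 8 3)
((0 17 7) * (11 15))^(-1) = (0 7 17)(11 15) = ((0 17 7)(11 15))^(-1)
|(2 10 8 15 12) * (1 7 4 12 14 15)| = |(1 7 4 12 2 10 8)(14 15)| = 14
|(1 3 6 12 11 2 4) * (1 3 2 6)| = |(1 2 4 3)(6 12 11)| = 12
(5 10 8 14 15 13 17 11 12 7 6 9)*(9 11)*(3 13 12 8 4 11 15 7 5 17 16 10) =(3 13 16 10 4 11 8 14 7 6 15 12 5)(9 17) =[0, 1, 2, 13, 11, 3, 15, 6, 14, 17, 4, 8, 5, 16, 7, 12, 10, 9]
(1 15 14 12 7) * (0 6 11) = (0 6 11)(1 15 14 12 7) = [6, 15, 2, 3, 4, 5, 11, 1, 8, 9, 10, 0, 7, 13, 12, 14]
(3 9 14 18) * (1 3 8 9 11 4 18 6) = (1 3 11 4 18 8 9 14 6) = [0, 3, 2, 11, 18, 5, 1, 7, 9, 14, 10, 4, 12, 13, 6, 15, 16, 17, 8]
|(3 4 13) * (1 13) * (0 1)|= 5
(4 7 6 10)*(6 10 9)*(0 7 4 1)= (0 7 10 1)(6 9)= [7, 0, 2, 3, 4, 5, 9, 10, 8, 6, 1]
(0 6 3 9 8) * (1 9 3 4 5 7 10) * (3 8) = (0 6 4 5 7 10 1 9 3 8) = [6, 9, 2, 8, 5, 7, 4, 10, 0, 3, 1]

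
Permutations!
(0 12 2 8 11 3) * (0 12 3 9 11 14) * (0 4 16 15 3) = (2 8 14 4 16 15 3 12)(9 11) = [0, 1, 8, 12, 16, 5, 6, 7, 14, 11, 10, 9, 2, 13, 4, 3, 15]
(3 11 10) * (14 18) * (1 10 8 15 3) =(1 10)(3 11 8 15)(14 18) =[0, 10, 2, 11, 4, 5, 6, 7, 15, 9, 1, 8, 12, 13, 18, 3, 16, 17, 14]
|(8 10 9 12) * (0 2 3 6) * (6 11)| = |(0 2 3 11 6)(8 10 9 12)| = 20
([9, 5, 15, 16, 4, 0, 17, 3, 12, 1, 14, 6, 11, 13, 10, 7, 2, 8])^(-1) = (0 5 1 9)(2 16 3 7 15)(6 11 12 8 17)(10 14)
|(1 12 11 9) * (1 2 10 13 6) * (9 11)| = |(1 12 9 2 10 13 6)| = 7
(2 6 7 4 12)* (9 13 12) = [0, 1, 6, 3, 9, 5, 7, 4, 8, 13, 10, 11, 2, 12] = (2 6 7 4 9 13 12)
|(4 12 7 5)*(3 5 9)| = |(3 5 4 12 7 9)| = 6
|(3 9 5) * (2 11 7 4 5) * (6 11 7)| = 6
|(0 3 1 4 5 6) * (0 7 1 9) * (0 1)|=8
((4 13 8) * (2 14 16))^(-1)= ((2 14 16)(4 13 8))^(-1)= (2 16 14)(4 8 13)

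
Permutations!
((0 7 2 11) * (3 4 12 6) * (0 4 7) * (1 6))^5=((1 6 3 7 2 11 4 12))^5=(1 11 3 12 2 6 4 7)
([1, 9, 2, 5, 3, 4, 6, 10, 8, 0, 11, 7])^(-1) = (0 9 1)(3 4 5)(7 11 10)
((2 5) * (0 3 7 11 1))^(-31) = (0 1 11 7 3)(2 5)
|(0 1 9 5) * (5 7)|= 5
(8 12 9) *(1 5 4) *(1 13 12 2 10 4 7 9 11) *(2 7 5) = (1 2 10 4 13 12 11)(7 9 8) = [0, 2, 10, 3, 13, 5, 6, 9, 7, 8, 4, 1, 11, 12]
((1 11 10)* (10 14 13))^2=((1 11 14 13 10))^2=(1 14 10 11 13)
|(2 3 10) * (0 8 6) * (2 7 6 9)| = 8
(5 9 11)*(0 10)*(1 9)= (0 10)(1 9 11 5)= [10, 9, 2, 3, 4, 1, 6, 7, 8, 11, 0, 5]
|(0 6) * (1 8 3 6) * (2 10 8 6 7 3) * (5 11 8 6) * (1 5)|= |(0 5 11 8 2 10 6)(3 7)|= 14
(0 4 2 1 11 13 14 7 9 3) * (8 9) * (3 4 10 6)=[10, 11, 1, 0, 2, 5, 3, 8, 9, 4, 6, 13, 12, 14, 7]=(0 10 6 3)(1 11 13 14 7 8 9 4 2)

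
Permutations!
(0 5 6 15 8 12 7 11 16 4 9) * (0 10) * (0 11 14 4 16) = [5, 1, 2, 3, 9, 6, 15, 14, 12, 10, 11, 0, 7, 13, 4, 8, 16] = (16)(0 5 6 15 8 12 7 14 4 9 10 11)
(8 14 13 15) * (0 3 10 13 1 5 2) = (0 3 10 13 15 8 14 1 5 2) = [3, 5, 0, 10, 4, 2, 6, 7, 14, 9, 13, 11, 12, 15, 1, 8]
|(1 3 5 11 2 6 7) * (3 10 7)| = |(1 10 7)(2 6 3 5 11)| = 15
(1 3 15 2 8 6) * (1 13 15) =[0, 3, 8, 1, 4, 5, 13, 7, 6, 9, 10, 11, 12, 15, 14, 2] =(1 3)(2 8 6 13 15)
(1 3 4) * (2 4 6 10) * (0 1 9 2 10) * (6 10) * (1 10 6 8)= [10, 3, 4, 6, 9, 5, 0, 7, 1, 2, 8]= (0 10 8 1 3 6)(2 4 9)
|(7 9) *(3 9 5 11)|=5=|(3 9 7 5 11)|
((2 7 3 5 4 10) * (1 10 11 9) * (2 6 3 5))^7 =(1 4 2 10 11 7 6 9 5 3)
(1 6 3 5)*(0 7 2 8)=[7, 6, 8, 5, 4, 1, 3, 2, 0]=(0 7 2 8)(1 6 3 5)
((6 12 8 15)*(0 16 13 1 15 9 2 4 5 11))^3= (0 1 12 2 11 13 6 9 5 16 15 8 4)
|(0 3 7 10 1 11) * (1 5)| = 7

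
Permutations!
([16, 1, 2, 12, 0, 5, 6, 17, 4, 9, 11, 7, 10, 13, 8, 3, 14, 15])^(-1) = (0 4 8 14 16)(3 15 17 7 11 10 12)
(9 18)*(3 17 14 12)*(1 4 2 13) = (1 4 2 13)(3 17 14 12)(9 18) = [0, 4, 13, 17, 2, 5, 6, 7, 8, 18, 10, 11, 3, 1, 12, 15, 16, 14, 9]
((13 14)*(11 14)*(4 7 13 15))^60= ((4 7 13 11 14 15))^60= (15)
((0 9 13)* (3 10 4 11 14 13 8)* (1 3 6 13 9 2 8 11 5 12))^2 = (0 8 13 2 6)(1 10 5)(3 4 12)(9 14 11)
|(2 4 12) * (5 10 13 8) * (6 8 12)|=8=|(2 4 6 8 5 10 13 12)|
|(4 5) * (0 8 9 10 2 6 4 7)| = 9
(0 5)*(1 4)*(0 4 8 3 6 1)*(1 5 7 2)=(0 7 2 1 8 3 6 5 4)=[7, 8, 1, 6, 0, 4, 5, 2, 3]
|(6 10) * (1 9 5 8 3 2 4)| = |(1 9 5 8 3 2 4)(6 10)| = 14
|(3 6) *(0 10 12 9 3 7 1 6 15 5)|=21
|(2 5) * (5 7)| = |(2 7 5)| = 3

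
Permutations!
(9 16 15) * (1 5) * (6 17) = (1 5)(6 17)(9 16 15) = [0, 5, 2, 3, 4, 1, 17, 7, 8, 16, 10, 11, 12, 13, 14, 9, 15, 6]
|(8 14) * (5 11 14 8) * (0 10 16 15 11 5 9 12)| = |(0 10 16 15 11 14 9 12)| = 8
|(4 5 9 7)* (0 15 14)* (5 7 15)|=|(0 5 9 15 14)(4 7)|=10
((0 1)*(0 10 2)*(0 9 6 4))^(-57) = ((0 1 10 2 9 6 4))^(-57) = (0 4 6 9 2 10 1)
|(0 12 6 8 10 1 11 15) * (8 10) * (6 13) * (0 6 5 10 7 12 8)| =18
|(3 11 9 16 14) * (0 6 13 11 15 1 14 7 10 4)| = |(0 6 13 11 9 16 7 10 4)(1 14 3 15)| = 36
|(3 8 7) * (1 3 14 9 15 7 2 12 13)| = |(1 3 8 2 12 13)(7 14 9 15)| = 12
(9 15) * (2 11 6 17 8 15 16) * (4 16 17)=(2 11 6 4 16)(8 15 9 17)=[0, 1, 11, 3, 16, 5, 4, 7, 15, 17, 10, 6, 12, 13, 14, 9, 2, 8]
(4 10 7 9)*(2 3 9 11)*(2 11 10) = (11)(2 3 9 4)(7 10) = [0, 1, 3, 9, 2, 5, 6, 10, 8, 4, 7, 11]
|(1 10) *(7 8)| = |(1 10)(7 8)| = 2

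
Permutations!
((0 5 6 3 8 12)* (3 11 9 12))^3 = (0 11)(3 8)(5 9)(6 12)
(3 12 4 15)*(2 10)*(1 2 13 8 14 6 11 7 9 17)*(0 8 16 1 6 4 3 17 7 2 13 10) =[8, 13, 0, 12, 15, 5, 11, 9, 14, 7, 10, 2, 3, 16, 4, 17, 1, 6] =(0 8 14 4 15 17 6 11 2)(1 13 16)(3 12)(7 9)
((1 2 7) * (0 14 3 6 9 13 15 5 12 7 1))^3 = ((0 14 3 6 9 13 15 5 12 7)(1 2))^3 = (0 6 15 7 3 13 12 14 9 5)(1 2)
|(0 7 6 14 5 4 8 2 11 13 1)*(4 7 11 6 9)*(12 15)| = 8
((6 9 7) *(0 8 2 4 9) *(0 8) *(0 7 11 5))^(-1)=(0 5 11 9 4 2 8 6 7)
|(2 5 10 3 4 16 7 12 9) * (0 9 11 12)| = 18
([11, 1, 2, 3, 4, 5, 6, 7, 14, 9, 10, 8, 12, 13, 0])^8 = [0, 1, 2, 3, 4, 5, 6, 7, 8, 9, 10, 11, 12, 13, 14]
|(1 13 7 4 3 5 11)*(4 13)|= 10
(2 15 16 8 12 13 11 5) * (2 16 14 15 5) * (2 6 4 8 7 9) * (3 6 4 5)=(2 3 6 5 16 7 9)(4 8 12 13 11)(14 15)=[0, 1, 3, 6, 8, 16, 5, 9, 12, 2, 10, 4, 13, 11, 15, 14, 7]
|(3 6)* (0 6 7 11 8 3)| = 4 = |(0 6)(3 7 11 8)|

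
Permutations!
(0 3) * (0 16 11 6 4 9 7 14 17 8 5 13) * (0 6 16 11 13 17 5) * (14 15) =[3, 1, 2, 11, 9, 17, 4, 15, 0, 7, 10, 16, 12, 6, 5, 14, 13, 8] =(0 3 11 16 13 6 4 9 7 15 14 5 17 8)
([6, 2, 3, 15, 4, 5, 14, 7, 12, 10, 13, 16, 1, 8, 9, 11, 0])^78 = (0 1 14 3 10 11 8)(2 9 15 13 16 12 6)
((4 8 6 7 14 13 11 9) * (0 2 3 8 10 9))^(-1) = (0 11 13 14 7 6 8 3 2)(4 9 10) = ((0 2 3 8 6 7 14 13 11)(4 10 9))^(-1)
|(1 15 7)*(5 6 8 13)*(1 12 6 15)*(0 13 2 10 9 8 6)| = 12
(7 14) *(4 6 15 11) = [0, 1, 2, 3, 6, 5, 15, 14, 8, 9, 10, 4, 12, 13, 7, 11] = (4 6 15 11)(7 14)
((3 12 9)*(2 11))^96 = ((2 11)(3 12 9))^96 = (12)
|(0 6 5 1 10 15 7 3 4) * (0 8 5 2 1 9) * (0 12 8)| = 36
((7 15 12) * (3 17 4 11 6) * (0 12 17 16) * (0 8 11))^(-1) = (0 4 17 15 7 12)(3 6 11 8 16)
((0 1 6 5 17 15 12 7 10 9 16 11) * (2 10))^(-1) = ((0 1 6 5 17 15 12 7 2 10 9 16 11))^(-1) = (0 11 16 9 10 2 7 12 15 17 5 6 1)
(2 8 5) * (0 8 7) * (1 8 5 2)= (0 5 1 8 2 7)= [5, 8, 7, 3, 4, 1, 6, 0, 2]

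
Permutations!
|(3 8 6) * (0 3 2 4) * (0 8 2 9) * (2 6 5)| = |(0 3 6 9)(2 4 8 5)| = 4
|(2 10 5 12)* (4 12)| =|(2 10 5 4 12)| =5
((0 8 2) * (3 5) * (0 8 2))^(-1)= (0 8 2)(3 5)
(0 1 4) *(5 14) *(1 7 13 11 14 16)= [7, 4, 2, 3, 0, 16, 6, 13, 8, 9, 10, 14, 12, 11, 5, 15, 1]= (0 7 13 11 14 5 16 1 4)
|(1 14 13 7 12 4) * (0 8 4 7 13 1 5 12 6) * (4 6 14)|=|(0 8 6)(1 4 5 12 7 14)|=6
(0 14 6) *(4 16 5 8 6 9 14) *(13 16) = (0 4 13 16 5 8 6)(9 14) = [4, 1, 2, 3, 13, 8, 0, 7, 6, 14, 10, 11, 12, 16, 9, 15, 5]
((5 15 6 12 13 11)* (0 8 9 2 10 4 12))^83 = ((0 8 9 2 10 4 12 13 11 5 15 6))^83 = (0 6 15 5 11 13 12 4 10 2 9 8)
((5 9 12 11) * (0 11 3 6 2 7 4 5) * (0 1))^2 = (0 1 11)(2 4 9 3)(5 12 6 7)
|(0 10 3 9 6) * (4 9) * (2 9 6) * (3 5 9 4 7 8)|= 21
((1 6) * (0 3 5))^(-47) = (0 3 5)(1 6)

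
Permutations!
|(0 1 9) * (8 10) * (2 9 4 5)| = 6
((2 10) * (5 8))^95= ((2 10)(5 8))^95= (2 10)(5 8)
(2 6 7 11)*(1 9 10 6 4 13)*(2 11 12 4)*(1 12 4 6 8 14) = (1 9 10 8 14)(4 13 12 6 7) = [0, 9, 2, 3, 13, 5, 7, 4, 14, 10, 8, 11, 6, 12, 1]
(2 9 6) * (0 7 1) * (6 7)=(0 6 2 9 7 1)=[6, 0, 9, 3, 4, 5, 2, 1, 8, 7]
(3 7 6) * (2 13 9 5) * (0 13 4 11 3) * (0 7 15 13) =(2 4 11 3 15 13 9 5)(6 7) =[0, 1, 4, 15, 11, 2, 7, 6, 8, 5, 10, 3, 12, 9, 14, 13]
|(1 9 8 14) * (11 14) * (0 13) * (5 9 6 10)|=|(0 13)(1 6 10 5 9 8 11 14)|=8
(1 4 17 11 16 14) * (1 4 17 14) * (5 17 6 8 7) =(1 6 8 7 5 17 11 16)(4 14) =[0, 6, 2, 3, 14, 17, 8, 5, 7, 9, 10, 16, 12, 13, 4, 15, 1, 11]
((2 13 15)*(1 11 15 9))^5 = ((1 11 15 2 13 9))^5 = (1 9 13 2 15 11)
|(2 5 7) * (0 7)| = |(0 7 2 5)| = 4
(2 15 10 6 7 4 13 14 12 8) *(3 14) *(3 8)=(2 15 10 6 7 4 13 8)(3 14 12)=[0, 1, 15, 14, 13, 5, 7, 4, 2, 9, 6, 11, 3, 8, 12, 10]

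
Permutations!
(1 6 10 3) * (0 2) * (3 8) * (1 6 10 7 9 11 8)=(0 2)(1 10)(3 6 7 9 11 8)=[2, 10, 0, 6, 4, 5, 7, 9, 3, 11, 1, 8]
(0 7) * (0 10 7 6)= (0 6)(7 10)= [6, 1, 2, 3, 4, 5, 0, 10, 8, 9, 7]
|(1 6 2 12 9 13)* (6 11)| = |(1 11 6 2 12 9 13)| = 7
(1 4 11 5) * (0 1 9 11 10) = (0 1 4 10)(5 9 11) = [1, 4, 2, 3, 10, 9, 6, 7, 8, 11, 0, 5]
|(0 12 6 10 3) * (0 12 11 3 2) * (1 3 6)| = 15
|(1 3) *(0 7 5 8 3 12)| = |(0 7 5 8 3 1 12)| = 7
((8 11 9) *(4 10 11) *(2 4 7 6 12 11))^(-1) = (2 10 4)(6 7 8 9 11 12)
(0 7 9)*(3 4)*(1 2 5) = [7, 2, 5, 4, 3, 1, 6, 9, 8, 0] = (0 7 9)(1 2 5)(3 4)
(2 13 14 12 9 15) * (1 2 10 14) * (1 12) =(1 2 13 12 9 15 10 14) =[0, 2, 13, 3, 4, 5, 6, 7, 8, 15, 14, 11, 9, 12, 1, 10]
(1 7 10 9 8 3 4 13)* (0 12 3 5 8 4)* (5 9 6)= (0 12 3)(1 7 10 6 5 8 9 4 13)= [12, 7, 2, 0, 13, 8, 5, 10, 9, 4, 6, 11, 3, 1]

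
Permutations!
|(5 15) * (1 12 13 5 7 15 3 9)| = |(1 12 13 5 3 9)(7 15)| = 6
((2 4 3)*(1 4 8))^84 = ((1 4 3 2 8))^84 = (1 8 2 3 4)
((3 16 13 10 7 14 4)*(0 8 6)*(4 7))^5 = ((0 8 6)(3 16 13 10 4)(7 14))^5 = (16)(0 6 8)(7 14)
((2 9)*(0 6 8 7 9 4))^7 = ((0 6 8 7 9 2 4))^7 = (9)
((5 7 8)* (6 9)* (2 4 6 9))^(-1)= ((9)(2 4 6)(5 7 8))^(-1)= (9)(2 6 4)(5 8 7)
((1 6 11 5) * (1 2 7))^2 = ((1 6 11 5 2 7))^2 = (1 11 2)(5 7 6)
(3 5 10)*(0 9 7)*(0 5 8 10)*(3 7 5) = (0 9 5)(3 8 10 7) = [9, 1, 2, 8, 4, 0, 6, 3, 10, 5, 7]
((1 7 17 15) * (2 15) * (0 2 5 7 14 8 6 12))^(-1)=(0 12 6 8 14 1 15 2)(5 17 7)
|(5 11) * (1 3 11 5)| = 3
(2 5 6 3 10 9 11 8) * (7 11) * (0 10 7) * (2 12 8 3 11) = [10, 1, 5, 7, 4, 6, 11, 2, 12, 0, 9, 3, 8] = (0 10 9)(2 5 6 11 3 7)(8 12)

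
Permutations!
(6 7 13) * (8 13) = (6 7 8 13) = [0, 1, 2, 3, 4, 5, 7, 8, 13, 9, 10, 11, 12, 6]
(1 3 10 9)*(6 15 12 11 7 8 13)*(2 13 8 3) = (1 2 13 6 15 12 11 7 3 10 9) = [0, 2, 13, 10, 4, 5, 15, 3, 8, 1, 9, 7, 11, 6, 14, 12]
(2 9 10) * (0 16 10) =(0 16 10 2 9) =[16, 1, 9, 3, 4, 5, 6, 7, 8, 0, 2, 11, 12, 13, 14, 15, 10]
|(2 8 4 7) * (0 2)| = |(0 2 8 4 7)| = 5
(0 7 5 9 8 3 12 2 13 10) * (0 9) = (0 7 5)(2 13 10 9 8 3 12) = [7, 1, 13, 12, 4, 0, 6, 5, 3, 8, 9, 11, 2, 10]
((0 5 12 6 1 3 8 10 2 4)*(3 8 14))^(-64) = ((0 5 12 6 1 8 10 2 4)(3 14))^(-64) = (14)(0 4 2 10 8 1 6 12 5)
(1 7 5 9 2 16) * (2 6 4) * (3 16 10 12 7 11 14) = (1 11 14 3 16)(2 10 12 7 5 9 6 4) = [0, 11, 10, 16, 2, 9, 4, 5, 8, 6, 12, 14, 7, 13, 3, 15, 1]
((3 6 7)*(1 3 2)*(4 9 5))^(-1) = (1 2 7 6 3)(4 5 9)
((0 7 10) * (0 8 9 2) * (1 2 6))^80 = (10)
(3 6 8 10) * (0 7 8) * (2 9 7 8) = [8, 1, 9, 6, 4, 5, 0, 2, 10, 7, 3] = (0 8 10 3 6)(2 9 7)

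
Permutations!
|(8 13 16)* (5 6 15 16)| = 6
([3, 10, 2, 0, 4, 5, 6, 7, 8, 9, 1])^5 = (0 3)(1 10)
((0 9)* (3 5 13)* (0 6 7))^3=(13)(0 7 6 9)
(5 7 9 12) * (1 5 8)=(1 5 7 9 12 8)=[0, 5, 2, 3, 4, 7, 6, 9, 1, 12, 10, 11, 8]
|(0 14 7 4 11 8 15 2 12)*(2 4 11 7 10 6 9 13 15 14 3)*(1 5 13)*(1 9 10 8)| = |(0 3 2 12)(1 5 13 15 4 7 11)(6 10)(8 14)| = 28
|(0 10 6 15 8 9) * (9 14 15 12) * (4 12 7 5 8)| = 11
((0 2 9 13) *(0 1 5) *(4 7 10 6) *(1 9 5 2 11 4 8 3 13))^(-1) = ((0 11 4 7 10 6 8 3 13 9 1 2 5))^(-1) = (0 5 2 1 9 13 3 8 6 10 7 4 11)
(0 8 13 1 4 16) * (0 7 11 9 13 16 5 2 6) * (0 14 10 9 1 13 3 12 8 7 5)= [7, 4, 6, 12, 0, 2, 14, 11, 16, 3, 9, 1, 8, 13, 10, 15, 5]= (0 7 11 1 4)(2 6 14 10 9 3 12 8 16 5)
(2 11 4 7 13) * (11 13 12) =(2 13)(4 7 12 11) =[0, 1, 13, 3, 7, 5, 6, 12, 8, 9, 10, 4, 11, 2]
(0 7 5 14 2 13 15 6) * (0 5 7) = (2 13 15 6 5 14) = [0, 1, 13, 3, 4, 14, 5, 7, 8, 9, 10, 11, 12, 15, 2, 6]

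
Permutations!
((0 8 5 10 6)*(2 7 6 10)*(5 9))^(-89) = ((10)(0 8 9 5 2 7 6))^(-89) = (10)(0 9 2 6 8 5 7)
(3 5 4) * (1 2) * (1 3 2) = [0, 1, 3, 5, 2, 4] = (2 3 5 4)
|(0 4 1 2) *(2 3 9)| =6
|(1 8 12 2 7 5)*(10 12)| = 7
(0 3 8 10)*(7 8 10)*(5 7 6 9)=(0 3 10)(5 7 8 6 9)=[3, 1, 2, 10, 4, 7, 9, 8, 6, 5, 0]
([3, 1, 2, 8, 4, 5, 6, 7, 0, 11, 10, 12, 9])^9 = [0, 1, 2, 3, 4, 5, 6, 7, 8, 9, 10, 11, 12]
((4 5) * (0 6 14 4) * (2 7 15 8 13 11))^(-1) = (0 5 4 14 6)(2 11 13 8 15 7)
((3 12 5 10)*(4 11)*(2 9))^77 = (2 9)(3 12 5 10)(4 11)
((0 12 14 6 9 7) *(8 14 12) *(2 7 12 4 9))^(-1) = ((0 8 14 6 2 7)(4 9 12))^(-1) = (0 7 2 6 14 8)(4 12 9)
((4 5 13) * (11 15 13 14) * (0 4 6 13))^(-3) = (0 14)(4 11)(5 15)(6 13)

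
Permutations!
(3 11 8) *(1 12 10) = [0, 12, 2, 11, 4, 5, 6, 7, 3, 9, 1, 8, 10] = (1 12 10)(3 11 8)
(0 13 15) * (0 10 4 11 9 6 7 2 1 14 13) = (1 14 13 15 10 4 11 9 6 7 2) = [0, 14, 1, 3, 11, 5, 7, 2, 8, 6, 4, 9, 12, 15, 13, 10]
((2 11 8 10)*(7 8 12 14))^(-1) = (2 10 8 7 14 12 11)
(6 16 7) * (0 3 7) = (0 3 7 6 16) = [3, 1, 2, 7, 4, 5, 16, 6, 8, 9, 10, 11, 12, 13, 14, 15, 0]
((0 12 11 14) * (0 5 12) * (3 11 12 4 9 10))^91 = (14)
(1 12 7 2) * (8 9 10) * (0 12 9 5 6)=(0 12 7 2 1 9 10 8 5 6)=[12, 9, 1, 3, 4, 6, 0, 2, 5, 10, 8, 11, 7]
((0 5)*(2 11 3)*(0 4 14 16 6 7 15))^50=((0 5 4 14 16 6 7 15)(2 11 3))^50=(0 4 16 7)(2 3 11)(5 14 6 15)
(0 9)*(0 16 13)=(0 9 16 13)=[9, 1, 2, 3, 4, 5, 6, 7, 8, 16, 10, 11, 12, 0, 14, 15, 13]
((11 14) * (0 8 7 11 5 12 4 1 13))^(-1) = ((0 8 7 11 14 5 12 4 1 13))^(-1) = (0 13 1 4 12 5 14 11 7 8)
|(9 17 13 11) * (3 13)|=|(3 13 11 9 17)|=5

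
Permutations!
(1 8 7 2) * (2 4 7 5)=(1 8 5 2)(4 7)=[0, 8, 1, 3, 7, 2, 6, 4, 5]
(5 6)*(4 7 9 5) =(4 7 9 5 6) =[0, 1, 2, 3, 7, 6, 4, 9, 8, 5]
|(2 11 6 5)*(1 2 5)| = 4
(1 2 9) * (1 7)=[0, 2, 9, 3, 4, 5, 6, 1, 8, 7]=(1 2 9 7)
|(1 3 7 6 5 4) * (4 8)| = |(1 3 7 6 5 8 4)| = 7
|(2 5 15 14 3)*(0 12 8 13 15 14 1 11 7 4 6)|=|(0 12 8 13 15 1 11 7 4 6)(2 5 14 3)|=20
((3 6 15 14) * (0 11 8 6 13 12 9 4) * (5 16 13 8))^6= (0 9 13 5)(3 8 6 15 14)(4 12 16 11)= ((0 11 5 16 13 12 9 4)(3 8 6 15 14))^6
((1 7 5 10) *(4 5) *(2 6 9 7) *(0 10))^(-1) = ((0 10 1 2 6 9 7 4 5))^(-1) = (0 5 4 7 9 6 2 1 10)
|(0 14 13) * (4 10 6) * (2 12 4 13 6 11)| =|(0 14 6 13)(2 12 4 10 11)| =20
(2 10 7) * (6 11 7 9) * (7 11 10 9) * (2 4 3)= (11)(2 9 6 10 7 4 3)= [0, 1, 9, 2, 3, 5, 10, 4, 8, 6, 7, 11]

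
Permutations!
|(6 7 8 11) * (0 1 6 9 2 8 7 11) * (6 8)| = 12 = |(0 1 8)(2 6 11 9)|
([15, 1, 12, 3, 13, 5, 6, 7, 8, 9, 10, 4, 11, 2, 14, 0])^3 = [15, 1, 4, 3, 12, 5, 6, 7, 8, 9, 10, 2, 13, 11, 14, 0]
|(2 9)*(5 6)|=|(2 9)(5 6)|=2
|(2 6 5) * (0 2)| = |(0 2 6 5)| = 4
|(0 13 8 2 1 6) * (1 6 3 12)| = |(0 13 8 2 6)(1 3 12)| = 15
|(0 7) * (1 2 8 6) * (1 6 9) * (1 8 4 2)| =2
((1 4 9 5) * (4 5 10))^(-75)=((1 5)(4 9 10))^(-75)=(10)(1 5)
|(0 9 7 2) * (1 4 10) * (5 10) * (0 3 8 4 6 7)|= |(0 9)(1 6 7 2 3 8 4 5 10)|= 18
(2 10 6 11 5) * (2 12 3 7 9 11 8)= [0, 1, 10, 7, 4, 12, 8, 9, 2, 11, 6, 5, 3]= (2 10 6 8)(3 7 9 11 5 12)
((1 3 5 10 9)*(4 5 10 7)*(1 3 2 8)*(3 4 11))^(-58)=((1 2 8)(3 10 9 4 5 7 11))^(-58)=(1 8 2)(3 7 4 10 11 5 9)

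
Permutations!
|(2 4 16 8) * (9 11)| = 4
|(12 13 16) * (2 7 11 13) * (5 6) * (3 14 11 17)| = |(2 7 17 3 14 11 13 16 12)(5 6)| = 18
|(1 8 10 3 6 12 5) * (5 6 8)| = 6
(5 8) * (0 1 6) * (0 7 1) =(1 6 7)(5 8) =[0, 6, 2, 3, 4, 8, 7, 1, 5]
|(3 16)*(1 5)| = 2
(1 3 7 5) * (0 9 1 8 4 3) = (0 9 1)(3 7 5 8 4) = [9, 0, 2, 7, 3, 8, 6, 5, 4, 1]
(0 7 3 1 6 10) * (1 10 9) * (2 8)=(0 7 3 10)(1 6 9)(2 8)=[7, 6, 8, 10, 4, 5, 9, 3, 2, 1, 0]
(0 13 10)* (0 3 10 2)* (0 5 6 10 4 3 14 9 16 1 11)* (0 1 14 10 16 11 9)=(0 13 2 5 6 16 14)(1 9 11)(3 4)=[13, 9, 5, 4, 3, 6, 16, 7, 8, 11, 10, 1, 12, 2, 0, 15, 14]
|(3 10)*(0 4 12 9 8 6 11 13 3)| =10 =|(0 4 12 9 8 6 11 13 3 10)|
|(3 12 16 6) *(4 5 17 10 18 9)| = 12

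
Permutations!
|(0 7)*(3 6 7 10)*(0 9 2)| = |(0 10 3 6 7 9 2)| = 7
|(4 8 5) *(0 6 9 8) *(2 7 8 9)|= 7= |(9)(0 6 2 7 8 5 4)|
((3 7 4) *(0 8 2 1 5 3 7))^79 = (0 8 2 1 5 3)(4 7)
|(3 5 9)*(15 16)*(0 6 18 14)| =12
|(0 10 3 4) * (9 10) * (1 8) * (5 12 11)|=|(0 9 10 3 4)(1 8)(5 12 11)|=30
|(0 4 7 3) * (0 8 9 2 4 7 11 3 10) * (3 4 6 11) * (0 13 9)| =|(0 7 10 13 9 2 6 11 4 3 8)| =11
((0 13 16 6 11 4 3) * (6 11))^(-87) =((0 13 16 11 4 3))^(-87) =(0 11)(3 16)(4 13)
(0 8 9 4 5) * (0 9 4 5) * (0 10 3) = (0 8 4 10 3)(5 9) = [8, 1, 2, 0, 10, 9, 6, 7, 4, 5, 3]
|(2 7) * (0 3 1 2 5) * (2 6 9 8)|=9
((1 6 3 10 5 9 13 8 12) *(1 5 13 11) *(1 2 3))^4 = (2 8 11 13 9 10 5 3 12)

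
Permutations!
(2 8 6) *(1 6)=(1 6 2 8)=[0, 6, 8, 3, 4, 5, 2, 7, 1]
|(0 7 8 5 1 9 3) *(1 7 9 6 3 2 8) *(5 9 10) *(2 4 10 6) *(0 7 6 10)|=|(0 10 5 6 3 7 1 2 8 9 4)|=11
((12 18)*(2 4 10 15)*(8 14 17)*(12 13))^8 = (8 17 14)(12 13 18)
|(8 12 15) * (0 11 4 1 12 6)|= |(0 11 4 1 12 15 8 6)|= 8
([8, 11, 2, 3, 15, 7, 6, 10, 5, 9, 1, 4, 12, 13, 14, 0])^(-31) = (0 1 8 11 5 4 7 15 10)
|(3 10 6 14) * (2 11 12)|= 12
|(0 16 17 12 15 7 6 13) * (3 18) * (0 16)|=|(3 18)(6 13 16 17 12 15 7)|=14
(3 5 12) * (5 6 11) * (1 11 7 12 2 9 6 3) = (1 11 5 2 9 6 7 12) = [0, 11, 9, 3, 4, 2, 7, 12, 8, 6, 10, 5, 1]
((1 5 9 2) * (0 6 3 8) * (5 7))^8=((0 6 3 8)(1 7 5 9 2))^8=(1 9 7 2 5)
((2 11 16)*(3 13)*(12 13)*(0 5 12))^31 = ((0 5 12 13 3)(2 11 16))^31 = (0 5 12 13 3)(2 11 16)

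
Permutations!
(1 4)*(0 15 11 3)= (0 15 11 3)(1 4)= [15, 4, 2, 0, 1, 5, 6, 7, 8, 9, 10, 3, 12, 13, 14, 11]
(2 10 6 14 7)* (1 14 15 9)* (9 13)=(1 14 7 2 10 6 15 13 9)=[0, 14, 10, 3, 4, 5, 15, 2, 8, 1, 6, 11, 12, 9, 7, 13]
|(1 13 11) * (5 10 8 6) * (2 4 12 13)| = |(1 2 4 12 13 11)(5 10 8 6)| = 12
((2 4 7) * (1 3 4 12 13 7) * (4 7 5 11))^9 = (13)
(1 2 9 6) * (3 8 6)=(1 2 9 3 8 6)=[0, 2, 9, 8, 4, 5, 1, 7, 6, 3]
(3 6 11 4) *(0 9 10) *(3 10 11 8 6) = [9, 1, 2, 3, 10, 5, 8, 7, 6, 11, 0, 4] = (0 9 11 4 10)(6 8)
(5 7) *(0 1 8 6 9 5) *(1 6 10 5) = (0 6 9 1 8 10 5 7) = [6, 8, 2, 3, 4, 7, 9, 0, 10, 1, 5]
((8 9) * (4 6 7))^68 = ((4 6 7)(8 9))^68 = (9)(4 7 6)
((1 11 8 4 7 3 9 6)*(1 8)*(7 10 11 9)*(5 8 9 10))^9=((1 10 11)(3 7)(4 5 8)(6 9))^9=(11)(3 7)(6 9)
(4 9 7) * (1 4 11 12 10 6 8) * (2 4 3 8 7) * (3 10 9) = (1 10 6 7 11 12 9 2 4 3 8) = [0, 10, 4, 8, 3, 5, 7, 11, 1, 2, 6, 12, 9]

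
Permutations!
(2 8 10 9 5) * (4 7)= (2 8 10 9 5)(4 7)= [0, 1, 8, 3, 7, 2, 6, 4, 10, 5, 9]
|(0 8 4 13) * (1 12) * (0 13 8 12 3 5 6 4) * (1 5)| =6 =|(13)(0 12 5 6 4 8)(1 3)|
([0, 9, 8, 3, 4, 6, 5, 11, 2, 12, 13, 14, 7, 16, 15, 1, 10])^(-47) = [0, 12, 8, 3, 4, 6, 5, 14, 2, 7, 13, 15, 11, 16, 1, 9, 10]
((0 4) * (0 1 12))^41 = (0 4 1 12)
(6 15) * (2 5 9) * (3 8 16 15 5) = (2 3 8 16 15 6 5 9) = [0, 1, 3, 8, 4, 9, 5, 7, 16, 2, 10, 11, 12, 13, 14, 6, 15]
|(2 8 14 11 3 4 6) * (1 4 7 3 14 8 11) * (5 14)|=|(1 4 6 2 11 5 14)(3 7)|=14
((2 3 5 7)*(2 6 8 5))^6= (5 6)(7 8)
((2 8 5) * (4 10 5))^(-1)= (2 5 10 4 8)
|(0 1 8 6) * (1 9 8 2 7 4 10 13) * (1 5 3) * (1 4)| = 60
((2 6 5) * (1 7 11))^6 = ((1 7 11)(2 6 5))^6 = (11)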